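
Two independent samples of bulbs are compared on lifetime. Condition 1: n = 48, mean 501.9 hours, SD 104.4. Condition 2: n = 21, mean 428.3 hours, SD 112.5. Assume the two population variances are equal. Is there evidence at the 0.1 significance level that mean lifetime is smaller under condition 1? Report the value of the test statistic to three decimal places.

2.632

Let group 1 = condition 1, group 2 = condition 2. H0: μ_1 = μ_2; H1: μ_1 < μ_2 (two-sample pooled-variance t-test, left-tailed).
s_p² = [(48−1)·104.4² + (21−1)·112.5²]/(48+21−2) = 11423.8
t = (501.9 − 428.3)/√[11423.8·(1/48 + 1/21)] = 2.632
df = n₁ + n₂ − 2 = 67
p-value = P(T ≤ 2.632) ≈ 0.995
Since p ≈ 0.995 > α = 0.1, fail to reject H0; the evidence is not statistically significant.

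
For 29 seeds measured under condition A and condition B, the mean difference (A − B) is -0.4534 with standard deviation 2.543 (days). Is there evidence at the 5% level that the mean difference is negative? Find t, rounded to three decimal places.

-0.960

H0: μ_d = 0; H1: μ_d < 0 (paired t-test on the differences, left-tailed).
t = d̄/(s_d/√n) = -0.4534/(2.543/√29) = -0.960
df = n − 1 = 28
p-value = P(T ≤ -0.960) ≈ 0.173
Since p ≈ 0.173 > α = 0.05, fail to reject H0; the evidence is not statistically significant.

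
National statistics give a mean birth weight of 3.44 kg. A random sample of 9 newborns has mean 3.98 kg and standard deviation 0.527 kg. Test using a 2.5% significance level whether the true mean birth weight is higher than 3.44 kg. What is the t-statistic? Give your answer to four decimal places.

H0: μ = 3.44; H1: μ > 3.44 (one-sample t-test, right-tailed).
t = (x̄ − μ₀)/(s/√n) = (3.98 − 3.44)/(0.527/√9) = 3.0740
df = n − 1 = 8
p-value = P(T ≥ 3.0740) ≈ 0.0076
Since p ≈ 0.0076 < α = 0.025, reject H0; the data support H1.

3.0740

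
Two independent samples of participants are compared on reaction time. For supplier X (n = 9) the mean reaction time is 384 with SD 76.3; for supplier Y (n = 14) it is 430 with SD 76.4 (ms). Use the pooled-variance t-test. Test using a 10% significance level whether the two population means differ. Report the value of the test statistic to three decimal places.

Let group 1 = supplier X, group 2 = supplier Y. H0: μ_1 = μ_2; H1: μ_1 ≠ μ_2 (two-sample pooled-variance t-test, two-sided).
s_p² = [(9−1)·76.3² + (14−1)·76.4²]/(9+14−2) = 5831.14
t = (384 − 430)/√[5831.14·(1/9 + 1/14)] = -1.410
df = n₁ + n₂ − 2 = 21
Two-sided p-value ≈ 0.1732
Since p ≈ 0.1732 > α = 0.1, fail to reject H0; the data do not provide sufficient evidence against H0.

-1.410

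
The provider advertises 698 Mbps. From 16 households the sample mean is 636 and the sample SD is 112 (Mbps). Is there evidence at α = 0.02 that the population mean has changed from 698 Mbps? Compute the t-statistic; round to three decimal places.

H0: μ = 698; H1: μ ≠ 698 (one-sample t-test, two-sided).
t = (x̄ − μ₀)/(s/√n) = (636 − 698)/(112/√16) = -2.214
df = n − 1 = 15
Two-sided p-value ≈ 0.043
Since p ≈ 0.043 > α = 0.02, fail to reject H0; the data do not provide sufficient evidence against H0.

-2.214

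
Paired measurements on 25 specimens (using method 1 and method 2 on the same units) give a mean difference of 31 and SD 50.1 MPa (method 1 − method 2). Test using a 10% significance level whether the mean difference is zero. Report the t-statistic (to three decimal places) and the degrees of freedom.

t = 3.094, df = 24

H0: μ_d = 0; H1: μ_d ≠ 0 (paired t-test on the differences, two-sided).
t = d̄/(s_d/√n) = 31/(50.1/√25) = 3.094
df = n − 1 = 24
Two-sided p-value ≈ 0.0050
Since p ≈ 0.0050 < α = 0.1, reject H0; the evidence is statistically significant.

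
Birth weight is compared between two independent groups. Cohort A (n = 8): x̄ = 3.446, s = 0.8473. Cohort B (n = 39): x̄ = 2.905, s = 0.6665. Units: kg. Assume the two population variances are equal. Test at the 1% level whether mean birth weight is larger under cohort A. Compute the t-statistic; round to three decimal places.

1.998

Let group 1 = cohort A, group 2 = cohort B. H0: μ_1 = μ_2; H1: μ_1 > μ_2 (two-sample pooled-variance t-test, right-tailed).
s_p² = [(8−1)·0.8473² + (39−1)·0.6665²]/(8+39−2) = 0.486797
t = (3.446 − 2.905)/√[0.486797·(1/8 + 1/39)] = 1.998
df = n₁ + n₂ − 2 = 45
p-value = P(T ≥ 1.998) ≈ 0.026
Since p ≈ 0.026 > α = 0.01, fail to reject H0; the data do not provide sufficient evidence against H0.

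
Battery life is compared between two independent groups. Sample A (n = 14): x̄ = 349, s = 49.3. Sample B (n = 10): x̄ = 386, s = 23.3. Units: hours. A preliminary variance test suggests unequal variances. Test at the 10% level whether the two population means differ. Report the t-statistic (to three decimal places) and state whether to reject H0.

Let group 1 = sample A, group 2 = sample B. H0: μ_1 = μ_2; H1: μ_1 ≠ μ_2 (Welch's two-sample t-test, two-sided).
t = (x̄_1 − x̄_2)/√(s_1²/n_1 + s_2²/n_2) = (349 − 386)/√(49.3²/14 + 23.3²/10) = -2.451
Welch–Satterthwaite df ≈ 19.63
Two-sided p-value ≈ 0.0238
Since p ≈ 0.0238 < α = 0.1, reject H0; the evidence is statistically significant.

t = -2.451; reject H0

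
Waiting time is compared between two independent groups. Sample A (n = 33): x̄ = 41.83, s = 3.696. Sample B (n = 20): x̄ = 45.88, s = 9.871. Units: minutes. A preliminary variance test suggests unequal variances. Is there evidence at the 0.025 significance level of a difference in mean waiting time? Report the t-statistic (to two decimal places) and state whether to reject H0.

t = -1.76; fail to reject H0

Let group 1 = sample A, group 2 = sample B. H0: μ_1 = μ_2; H1: μ_1 ≠ μ_2 (Welch's two-sample t-test, two-sided).
t = (x̄_1 − x̄_2)/√(s_1²/n_1 + s_2²/n_2) = (41.83 − 45.88)/√(3.696²/33 + 9.871²/20) = -1.76
Welch–Satterthwaite df ≈ 22.27
Two-sided p-value ≈ 0.0919
Since p ≈ 0.0919 > α = 0.025, fail to reject H0; the evidence is not statistically significant.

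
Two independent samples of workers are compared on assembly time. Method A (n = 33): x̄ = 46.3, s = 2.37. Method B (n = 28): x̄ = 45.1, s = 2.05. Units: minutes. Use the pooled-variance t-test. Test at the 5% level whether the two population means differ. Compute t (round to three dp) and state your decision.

Let group 1 = method A, group 2 = method B. H0: μ_1 = μ_2; H1: μ_1 ≠ μ_2 (two-sample pooled-variance t-test, two-sided).
s_p² = [(33−1)·2.37² + (28−1)·2.05²]/(33+28−2) = 4.96963
t = (46.3 − 45.1)/√[4.96963·(1/33 + 1/28)] = 2.095
df = n₁ + n₂ − 2 = 59
Two-sided p-value ≈ 0.0405
Since p ≈ 0.0405 < α = 0.05, reject H0; the evidence is statistically significant.

t = 2.095; reject H0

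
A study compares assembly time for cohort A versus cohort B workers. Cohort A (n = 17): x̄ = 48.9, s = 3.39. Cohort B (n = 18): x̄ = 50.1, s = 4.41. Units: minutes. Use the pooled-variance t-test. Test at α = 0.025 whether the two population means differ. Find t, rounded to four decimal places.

-0.8986

Let group 1 = cohort A, group 2 = cohort B. H0: μ_1 = μ_2; H1: μ_1 ≠ μ_2 (two-sample pooled-variance t-test, two-sided).
s_p² = [(17−1)·3.39² + (18−1)·4.41²]/(17+18−2) = 15.5906
t = (48.9 − 50.1)/√[15.5906·(1/17 + 1/18)] = -0.8986
df = n₁ + n₂ − 2 = 33
Two-sided p-value ≈ 0.3754
Since p ≈ 0.3754 > α = 0.025, fail to reject H0; the data do not provide sufficient evidence against H0.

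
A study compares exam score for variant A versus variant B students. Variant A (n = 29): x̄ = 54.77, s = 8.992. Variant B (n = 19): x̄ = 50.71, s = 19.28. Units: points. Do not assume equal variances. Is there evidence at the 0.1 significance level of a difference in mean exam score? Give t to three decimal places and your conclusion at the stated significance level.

Let group 1 = variant A, group 2 = variant B. H0: μ_1 = μ_2; H1: μ_1 ≠ μ_2 (Welch's two-sample t-test, two-sided).
t = (x̄_1 − x̄_2)/√(s_1²/n_1 + s_2²/n_2) = (54.77 − 50.71)/√(8.992²/29 + 19.28²/19) = 0.859
Welch–Satterthwaite df ≈ 23.19
Two-sided p-value ≈ 0.399
Since p ≈ 0.399 > α = 0.1, fail to reject H0; the data do not provide sufficient evidence against H0.

t = 0.859; fail to reject H0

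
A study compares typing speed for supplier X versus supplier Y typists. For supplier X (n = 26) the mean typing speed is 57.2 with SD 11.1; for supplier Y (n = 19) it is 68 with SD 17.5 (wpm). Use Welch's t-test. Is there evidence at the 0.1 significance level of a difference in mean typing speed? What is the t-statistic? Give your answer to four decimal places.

Let group 1 = supplier X, group 2 = supplier Y. H0: μ_1 = μ_2; H1: μ_1 ≠ μ_2 (Welch's two-sample t-test, two-sided).
t = (x̄_1 − x̄_2)/√(s_1²/n_1 + s_2²/n_2) = (57.2 − 68)/√(11.1²/26 + 17.5²/19) = -2.3648
Welch–Satterthwaite df ≈ 28.37
Two-sided p-value ≈ 0.0251
Since p ≈ 0.0251 < α = 0.1, reject H0; the data support H1.

-2.3648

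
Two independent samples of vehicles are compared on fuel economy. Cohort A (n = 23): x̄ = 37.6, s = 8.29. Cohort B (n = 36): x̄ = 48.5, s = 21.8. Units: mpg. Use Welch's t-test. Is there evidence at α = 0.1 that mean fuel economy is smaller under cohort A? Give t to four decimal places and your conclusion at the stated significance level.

t = -2.7090; reject H0

Let group 1 = cohort A, group 2 = cohort B. H0: μ_1 = μ_2; H1: μ_1 < μ_2 (Welch's two-sample t-test, left-tailed).
t = (x̄_1 − x̄_2)/√(s_1²/n_1 + s_2²/n_2) = (37.6 − 48.5)/√(8.29²/23 + 21.8²/36) = -2.7090
Welch–Satterthwaite df ≈ 48.67
p-value = P(T ≤ -2.7090) ≈ 0.0046
Since p ≈ 0.0046 < α = 0.1, reject H0; the data support H1.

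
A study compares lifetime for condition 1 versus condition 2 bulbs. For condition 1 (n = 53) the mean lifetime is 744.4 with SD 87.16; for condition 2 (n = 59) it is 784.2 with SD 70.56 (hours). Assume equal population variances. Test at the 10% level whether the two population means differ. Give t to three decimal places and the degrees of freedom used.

Let group 1 = condition 1, group 2 = condition 2. H0: μ_1 = μ_2; H1: μ_1 ≠ μ_2 (two-sample pooled-variance t-test, two-sided).
s_p² = [(53−1)·87.16² + (59−1)·70.56²]/(53+59−2) = 6216.39
t = (744.4 − 784.2)/√[6216.39·(1/53 + 1/59)] = -2.667
df = n₁ + n₂ − 2 = 110
Two-sided p-value ≈ 0.0088
Since p ≈ 0.0088 < α = 0.1, reject H0; the data support H1.

t = -2.667, df = 110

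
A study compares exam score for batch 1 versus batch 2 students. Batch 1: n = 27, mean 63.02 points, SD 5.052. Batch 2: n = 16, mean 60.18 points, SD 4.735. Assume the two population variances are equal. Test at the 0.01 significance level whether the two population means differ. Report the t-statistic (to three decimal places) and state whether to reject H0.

Let group 1 = batch 1, group 2 = batch 2. H0: μ_1 = μ_2; H1: μ_1 ≠ μ_2 (two-sample pooled-variance t-test, two-sided).
s_p² = [(27−1)·5.052² + (16−1)·4.735²]/(27+16−2) = 24.3877
t = (63.02 − 60.18)/√[24.3877·(1/27 + 1/16)] = 1.823
df = n₁ + n₂ − 2 = 41
Two-sided p-value ≈ 0.0756
Since p ≈ 0.0756 > α = 0.01, fail to reject H0; the data do not provide sufficient evidence against H0.

t = 1.823; fail to reject H0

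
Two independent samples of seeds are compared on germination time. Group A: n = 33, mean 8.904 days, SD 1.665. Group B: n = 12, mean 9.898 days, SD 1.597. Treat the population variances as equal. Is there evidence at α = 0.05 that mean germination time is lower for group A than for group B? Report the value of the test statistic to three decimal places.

Let group 1 = group A, group 2 = group B. H0: μ_1 = μ_2; H1: μ_1 < μ_2 (two-sample pooled-variance t-test, left-tailed).
s_p² = [(33−1)·1.665² + (12−1)·1.597²]/(33+12−2) = 2.71548
t = (8.904 − 9.898)/√[2.71548·(1/33 + 1/12)] = -1.789
df = n₁ + n₂ − 2 = 43
p-value = P(T ≤ -1.789) ≈ 0.040
Since p ≈ 0.040 < α = 0.05, reject H0; the data support H1.

-1.789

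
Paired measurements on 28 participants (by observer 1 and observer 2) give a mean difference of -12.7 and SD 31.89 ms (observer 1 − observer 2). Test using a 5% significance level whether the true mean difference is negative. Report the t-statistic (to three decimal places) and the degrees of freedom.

t = -2.107, df = 27

H0: μ_d = 0; H1: μ_d < 0 (paired t-test on the differences, left-tailed).
t = d̄/(s_d/√n) = -12.7/(31.89/√28) = -2.107
df = n − 1 = 27
p-value = P(T ≤ -2.107) ≈ 0.0223
Since p ≈ 0.0223 < α = 0.05, reject H0; the data support H1.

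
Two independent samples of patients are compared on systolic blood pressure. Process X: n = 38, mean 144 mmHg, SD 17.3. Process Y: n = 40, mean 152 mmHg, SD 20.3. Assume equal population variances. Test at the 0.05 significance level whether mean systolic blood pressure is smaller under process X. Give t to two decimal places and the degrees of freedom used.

Let group 1 = process X, group 2 = process Y. H0: μ_1 = μ_2; H1: μ_1 < μ_2 (two-sample pooled-variance t-test, left-tailed).
s_p² = [(38−1)·17.3² + (40−1)·20.3²]/(38+40−2) = 357.174
t = (144 − 152)/√[357.174·(1/38 + 1/40)] = -1.87
df = n₁ + n₂ − 2 = 76
p-value = P(T ≤ -1.87) ≈ 0.0328
Since p ≈ 0.0328 < α = 0.05, reject H0; the data support H1.

t = -1.87, df = 76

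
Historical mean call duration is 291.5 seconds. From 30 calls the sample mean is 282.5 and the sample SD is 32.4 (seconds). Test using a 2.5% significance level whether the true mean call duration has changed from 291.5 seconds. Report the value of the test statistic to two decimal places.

-1.52

H0: μ = 291.5; H1: μ ≠ 291.5 (one-sample t-test, two-sided).
t = (x̄ − μ₀)/(s/√n) = (282.5 − 291.5)/(32.4/√30) = -1.52
df = n − 1 = 29
Two-sided p-value ≈ 0.139
Since p ≈ 0.139 > α = 0.025, fail to reject H0; the evidence is not statistically significant.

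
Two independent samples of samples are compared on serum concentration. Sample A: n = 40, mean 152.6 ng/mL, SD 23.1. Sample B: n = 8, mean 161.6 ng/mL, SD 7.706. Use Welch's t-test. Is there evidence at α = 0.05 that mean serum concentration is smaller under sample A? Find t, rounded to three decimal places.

Let group 1 = sample A, group 2 = sample B. H0: μ_1 = μ_2; H1: μ_1 < μ_2 (Welch's two-sample t-test, left-tailed).
t = (x̄_1 − x̄_2)/√(s_1²/n_1 + s_2²/n_2) = (152.6 − 161.6)/√(23.1²/40 + 7.706²/8) = -1.975
Welch–Satterthwaite df ≈ 34.67
p-value = P(T ≤ -1.975) ≈ 0.0281
Since p ≈ 0.0281 < α = 0.05, reject H0; the data support H1.

-1.975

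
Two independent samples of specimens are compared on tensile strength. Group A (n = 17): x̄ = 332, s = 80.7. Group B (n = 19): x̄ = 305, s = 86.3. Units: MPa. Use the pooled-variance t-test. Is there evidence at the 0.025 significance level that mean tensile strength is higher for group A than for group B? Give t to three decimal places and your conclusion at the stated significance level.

Let group 1 = group A, group 2 = group B. H0: μ_1 = μ_2; H1: μ_1 > μ_2 (two-sample pooled-variance t-test, right-tailed).
s_p² = [(17−1)·80.7² + (19−1)·86.3²]/(17+19−2) = 7007.6
t = (332 − 305)/√[7007.6·(1/17 + 1/19)] = 0.966
df = n₁ + n₂ − 2 = 34
p-value = P(T ≥ 0.966) ≈ 0.1704
Since p ≈ 0.1704 > α = 0.025, fail to reject H0; the evidence is not statistically significant.

t = 0.966; fail to reject H0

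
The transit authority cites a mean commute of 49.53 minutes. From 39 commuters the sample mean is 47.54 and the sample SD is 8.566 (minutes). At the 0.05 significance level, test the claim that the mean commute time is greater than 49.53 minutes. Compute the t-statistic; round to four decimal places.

H0: μ = 49.53; H1: μ > 49.53 (one-sample t-test, right-tailed).
t = (x̄ − μ₀)/(s/√n) = (47.54 − 49.53)/(8.566/√39) = -1.4508
df = n − 1 = 38
p-value = P(T ≥ -1.4508) ≈ 0.9225
Since p ≈ 0.9225 > α = 0.05, fail to reject H0; the evidence is not statistically significant.

-1.4508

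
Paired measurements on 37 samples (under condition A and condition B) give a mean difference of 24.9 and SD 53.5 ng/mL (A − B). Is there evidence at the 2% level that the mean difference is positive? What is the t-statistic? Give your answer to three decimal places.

H0: μ_d = 0; H1: μ_d > 0 (paired t-test on the differences, right-tailed).
t = d̄/(s_d/√n) = 24.9/(53.5/√37) = 2.831
df = n − 1 = 36
p-value = P(T ≥ 2.831) ≈ 0.0038
Since p ≈ 0.0038 < α = 0.02, reject H0; the evidence is statistically significant.

2.831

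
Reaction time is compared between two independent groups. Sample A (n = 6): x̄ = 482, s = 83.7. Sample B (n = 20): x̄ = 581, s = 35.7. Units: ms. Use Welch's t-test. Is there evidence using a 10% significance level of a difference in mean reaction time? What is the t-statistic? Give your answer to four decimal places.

Let group 1 = sample A, group 2 = sample B. H0: μ_1 = μ_2; H1: μ_1 ≠ μ_2 (Welch's two-sample t-test, two-sided).
t = (x̄_1 − x̄_2)/√(s_1²/n_1 + s_2²/n_2) = (482 − 581)/√(83.7²/6 + 35.7²/20) = -2.8213
Welch–Satterthwaite df ≈ 5.56
Two-sided p-value ≈ 0.0330
Since p ≈ 0.0330 < α = 0.1, reject H0; the evidence is statistically significant.

-2.8213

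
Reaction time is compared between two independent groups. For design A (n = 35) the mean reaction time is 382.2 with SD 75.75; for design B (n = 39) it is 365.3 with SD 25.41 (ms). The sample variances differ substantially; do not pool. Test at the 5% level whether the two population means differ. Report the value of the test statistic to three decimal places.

1.258

Let group 1 = design A, group 2 = design B. H0: μ_1 = μ_2; H1: μ_1 ≠ μ_2 (Welch's two-sample t-test, two-sided).
t = (x̄_1 − x̄_2)/√(s_1²/n_1 + s_2²/n_2) = (382.2 − 365.3)/√(75.75²/35 + 25.41²/39) = 1.258
Welch–Satterthwaite df ≈ 40.84
Two-sided p-value ≈ 0.216
Since p ≈ 0.216 > α = 0.05, fail to reject H0; the evidence is not statistically significant.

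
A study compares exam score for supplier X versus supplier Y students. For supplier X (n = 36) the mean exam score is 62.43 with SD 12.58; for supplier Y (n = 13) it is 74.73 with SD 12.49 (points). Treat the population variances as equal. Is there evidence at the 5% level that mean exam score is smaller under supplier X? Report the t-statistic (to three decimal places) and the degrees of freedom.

t = -3.027, df = 47

Let group 1 = supplier X, group 2 = supplier Y. H0: μ_1 = μ_2; H1: μ_1 < μ_2 (two-sample pooled-variance t-test, left-tailed).
s_p² = [(36−1)·12.58² + (13−1)·12.49²]/(36+13−2) = 157.68
t = (62.43 − 74.73)/√[157.68·(1/36 + 1/13)] = -3.027
df = n₁ + n₂ − 2 = 47
p-value = P(T ≤ -3.027) ≈ 0.002
Since p ≈ 0.002 < α = 0.05, reject H0; the data support H1.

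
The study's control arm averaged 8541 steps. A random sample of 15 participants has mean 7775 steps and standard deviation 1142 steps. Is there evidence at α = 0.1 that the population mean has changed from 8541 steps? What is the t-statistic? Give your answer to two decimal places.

-2.60

H0: μ = 8541; H1: μ ≠ 8541 (one-sample t-test, two-sided).
t = (x̄ − μ₀)/(s/√n) = (7775 − 8541)/(1142/√15) = -2.60
df = n − 1 = 14
Two-sided p-value ≈ 0.0211
Since p ≈ 0.0211 < α = 0.1, reject H0; the data support H1.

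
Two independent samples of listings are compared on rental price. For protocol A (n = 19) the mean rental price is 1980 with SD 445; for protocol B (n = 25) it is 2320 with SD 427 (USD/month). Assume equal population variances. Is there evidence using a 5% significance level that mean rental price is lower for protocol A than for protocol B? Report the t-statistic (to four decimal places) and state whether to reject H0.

t = -2.5692; reject H0

Let group 1 = protocol A, group 2 = protocol B. H0: μ_1 = μ_2; H1: μ_1 < μ_2 (two-sample pooled-variance t-test, left-tailed).
s_p² = [(19−1)·445² + (25−1)·427²]/(19+25−2) = 189056
t = (1980 − 2320)/√[189056·(1/19 + 1/25)] = -2.5692
df = n₁ + n₂ − 2 = 42
p-value = P(T ≤ -2.5692) ≈ 0.0069
Since p ≈ 0.0069 < α = 0.05, reject H0; the evidence is statistically significant.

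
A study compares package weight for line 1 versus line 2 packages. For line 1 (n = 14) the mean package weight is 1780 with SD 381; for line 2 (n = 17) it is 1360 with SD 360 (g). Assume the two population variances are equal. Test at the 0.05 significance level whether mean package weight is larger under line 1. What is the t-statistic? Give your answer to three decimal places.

Let group 1 = line 1, group 2 = line 2. H0: μ_1 = μ_2; H1: μ_1 > μ_2 (two-sample pooled-variance t-test, right-tailed).
s_p² = [(14−1)·381² + (17−1)·360²]/(14+17−2) = 136576
t = (1780 − 1360)/√[136576·(1/14 + 1/17)] = 3.149
df = n₁ + n₂ − 2 = 29
p-value = P(T ≥ 3.149) ≈ 0.0019
Since p ≈ 0.0019 < α = 0.05, reject H0; the evidence is statistically significant.

3.149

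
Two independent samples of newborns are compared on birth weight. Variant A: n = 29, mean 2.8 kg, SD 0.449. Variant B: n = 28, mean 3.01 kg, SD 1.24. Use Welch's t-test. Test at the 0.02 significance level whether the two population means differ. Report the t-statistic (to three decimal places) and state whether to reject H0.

Let group 1 = variant A, group 2 = variant B. H0: μ_1 = μ_2; H1: μ_1 ≠ μ_2 (Welch's two-sample t-test, two-sided).
t = (x̄_1 − x̄_2)/√(s_1²/n_1 + s_2²/n_2) = (2.8 − 3.01)/√(0.449²/29 + 1.24²/28) = -0.844
Welch–Satterthwaite df ≈ 33.75
Two-sided p-value ≈ 0.404
Since p ≈ 0.404 > α = 0.02, fail to reject H0; the data do not provide sufficient evidence against H0.

t = -0.844; fail to reject H0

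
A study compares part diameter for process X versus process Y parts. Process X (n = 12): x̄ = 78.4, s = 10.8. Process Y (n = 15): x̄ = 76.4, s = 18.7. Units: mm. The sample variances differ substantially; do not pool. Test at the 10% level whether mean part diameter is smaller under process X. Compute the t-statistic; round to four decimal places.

Let group 1 = process X, group 2 = process Y. H0: μ_1 = μ_2; H1: μ_1 < μ_2 (Welch's two-sample t-test, left-tailed).
t = (x̄_1 − x̄_2)/√(s_1²/n_1 + s_2²/n_2) = (78.4 − 76.4)/√(10.8²/12 + 18.7²/15) = 0.3480
Welch–Satterthwaite df ≈ 23.02
p-value = P(T ≤ 0.3480) ≈ 0.634
Since p ≈ 0.634 > α = 0.1, fail to reject H0; the evidence is not statistically significant.

0.3480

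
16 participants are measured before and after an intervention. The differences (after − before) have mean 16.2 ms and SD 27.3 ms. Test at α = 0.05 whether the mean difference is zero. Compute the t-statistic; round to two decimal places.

2.37

H0: μ_d = 0; H1: μ_d ≠ 0 (paired t-test on the differences, two-sided).
t = d̄/(s_d/√n) = 16.2/(27.3/√16) = 2.37
df = n − 1 = 15
Two-sided p-value ≈ 0.0314
Since p ≈ 0.0314 < α = 0.05, reject H0; the evidence is statistically significant.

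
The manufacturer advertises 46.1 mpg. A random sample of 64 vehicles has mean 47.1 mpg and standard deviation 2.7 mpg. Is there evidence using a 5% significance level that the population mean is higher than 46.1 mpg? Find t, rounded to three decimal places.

H0: μ = 46.1; H1: μ > 46.1 (one-sample t-test, right-tailed).
t = (x̄ − μ₀)/(s/√n) = (47.1 − 46.1)/(2.7/√64) = 2.963
df = n − 1 = 63
p-value = P(T ≥ 2.963) ≈ 0.0021
Since p ≈ 0.0021 < α = 0.05, reject H0; the data support H1.

2.963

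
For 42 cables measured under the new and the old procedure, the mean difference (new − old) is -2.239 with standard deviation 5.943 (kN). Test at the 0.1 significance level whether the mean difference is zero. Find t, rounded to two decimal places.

H0: μ_d = 0; H1: μ_d ≠ 0 (paired t-test on the differences, two-sided).
t = d̄/(s_d/√n) = -2.239/(5.943/√42) = -2.44
df = n − 1 = 41
Two-sided p-value ≈ 0.019
Since p ≈ 0.019 < α = 0.1, reject H0; the data support H1.

-2.44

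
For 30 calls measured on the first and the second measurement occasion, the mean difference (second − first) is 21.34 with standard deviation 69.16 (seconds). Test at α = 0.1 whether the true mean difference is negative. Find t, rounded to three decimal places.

H0: μ_d = 0; H1: μ_d < 0 (paired t-test on the differences, left-tailed).
t = d̄/(s_d/√n) = 21.34/(69.16/√30) = 1.690
df = n − 1 = 29
p-value = P(T ≤ 1.690) ≈ 0.9491
Since p ≈ 0.9491 > α = 0.1, fail to reject H0; the data do not provide sufficient evidence against H0.

1.690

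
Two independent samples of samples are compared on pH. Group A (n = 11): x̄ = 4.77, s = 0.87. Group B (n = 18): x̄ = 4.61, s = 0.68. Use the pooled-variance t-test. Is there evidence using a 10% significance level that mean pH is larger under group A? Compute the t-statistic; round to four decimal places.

Let group 1 = group A, group 2 = group B. H0: μ_1 = μ_2; H1: μ_1 > μ_2 (two-sample pooled-variance t-test, right-tailed).
s_p² = [(11−1)·0.87² + (18−1)·0.68²]/(11+18−2) = 0.571474
t = (4.77 − 4.61)/√[0.571474·(1/11 + 1/18)] = 0.5530
df = n₁ + n₂ − 2 = 27
p-value = P(T ≥ 0.5530) ≈ 0.292
Since p ≈ 0.292 > α = 0.1, fail to reject H0; the data do not provide sufficient evidence against H0.

0.5530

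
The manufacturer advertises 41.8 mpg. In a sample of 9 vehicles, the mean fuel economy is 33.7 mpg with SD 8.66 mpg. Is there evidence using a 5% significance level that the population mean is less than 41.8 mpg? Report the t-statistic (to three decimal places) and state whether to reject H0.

t = -2.806; reject H0

H0: μ = 41.8; H1: μ < 41.8 (one-sample t-test, left-tailed).
t = (x̄ − μ₀)/(s/√n) = (33.7 − 41.8)/(8.66/√9) = -2.806
df = n − 1 = 8
p-value = P(T ≤ -2.806) ≈ 0.011
Since p ≈ 0.011 < α = 0.05, reject H0; the data support H1.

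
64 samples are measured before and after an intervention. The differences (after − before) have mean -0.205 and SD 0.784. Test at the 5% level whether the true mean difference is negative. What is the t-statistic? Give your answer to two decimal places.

H0: μ_d = 0; H1: μ_d < 0 (paired t-test on the differences, left-tailed).
t = d̄/(s_d/√n) = -0.205/(0.784/√64) = -2.09
df = n − 1 = 63
p-value = P(T ≤ -2.09) ≈ 0.020
Since p ≈ 0.020 < α = 0.05, reject H0; the evidence is statistically significant.

-2.09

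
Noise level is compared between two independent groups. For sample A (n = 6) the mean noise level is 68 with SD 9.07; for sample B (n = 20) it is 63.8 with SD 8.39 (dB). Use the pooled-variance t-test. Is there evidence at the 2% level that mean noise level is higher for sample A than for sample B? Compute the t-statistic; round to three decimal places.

1.057

Let group 1 = sample A, group 2 = sample B. H0: μ_1 = μ_2; H1: μ_1 > μ_2 (two-sample pooled-variance t-test, right-tailed).
s_p² = [(6−1)·9.07² + (20−1)·8.39²]/(6+20−2) = 72.8656
t = (68 − 63.8)/√[72.8656·(1/6 + 1/20)] = 1.057
df = n₁ + n₂ − 2 = 24
p-value = P(T ≥ 1.057) ≈ 0.1505
Since p ≈ 0.1505 > α = 0.02, fail to reject H0; the data do not provide sufficient evidence against H0.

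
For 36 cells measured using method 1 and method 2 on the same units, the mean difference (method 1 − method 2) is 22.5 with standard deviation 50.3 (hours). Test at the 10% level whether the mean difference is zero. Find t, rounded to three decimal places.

2.684

H0: μ_d = 0; H1: μ_d ≠ 0 (paired t-test on the differences, two-sided).
t = d̄/(s_d/√n) = 22.5/(50.3/√36) = 2.684
df = n − 1 = 35
Two-sided p-value ≈ 0.011
Since p ≈ 0.011 < α = 0.1, reject H0; the evidence is statistically significant.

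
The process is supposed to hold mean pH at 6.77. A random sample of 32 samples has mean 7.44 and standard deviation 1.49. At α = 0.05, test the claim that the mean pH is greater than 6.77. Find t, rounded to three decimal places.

H0: μ = 6.77; H1: μ > 6.77 (one-sample t-test, right-tailed).
t = (x̄ − μ₀)/(s/√n) = (7.44 − 6.77)/(1.49/√32) = 2.544
df = n − 1 = 31
p-value = P(T ≥ 2.544) ≈ 0.008
Since p ≈ 0.008 < α = 0.05, reject H0; the evidence is statistically significant.

2.544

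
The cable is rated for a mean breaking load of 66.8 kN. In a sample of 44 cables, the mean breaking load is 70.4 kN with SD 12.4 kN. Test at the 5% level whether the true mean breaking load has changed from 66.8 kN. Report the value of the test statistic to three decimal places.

1.926

H0: μ = 66.8; H1: μ ≠ 66.8 (one-sample t-test, two-sided).
t = (x̄ − μ₀)/(s/√n) = (70.4 − 66.8)/(12.4/√44) = 1.926
df = n − 1 = 43
Two-sided p-value ≈ 0.061
Since p ≈ 0.061 > α = 0.05, fail to reject H0; the data do not provide sufficient evidence against H0.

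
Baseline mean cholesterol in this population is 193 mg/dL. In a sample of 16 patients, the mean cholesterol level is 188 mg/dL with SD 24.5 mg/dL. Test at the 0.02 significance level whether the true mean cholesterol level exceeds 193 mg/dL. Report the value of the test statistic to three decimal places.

-0.816

H0: μ = 193; H1: μ > 193 (one-sample t-test, right-tailed).
t = (x̄ − μ₀)/(s/√n) = (188 − 193)/(24.5/√16) = -0.816
df = n − 1 = 15
p-value = P(T ≥ -0.816) ≈ 0.7865
Since p ≈ 0.7865 > α = 0.02, fail to reject H0; the evidence is not statistically significant.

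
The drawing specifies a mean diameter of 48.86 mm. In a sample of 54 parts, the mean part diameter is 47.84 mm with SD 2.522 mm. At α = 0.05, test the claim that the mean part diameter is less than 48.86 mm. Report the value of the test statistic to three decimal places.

H0: μ = 48.86; H1: μ < 48.86 (one-sample t-test, left-tailed).
t = (x̄ − μ₀)/(s/√n) = (47.84 − 48.86)/(2.522/√54) = -2.972
df = n − 1 = 53
p-value = P(T ≤ -2.972) ≈ 0.002
Since p ≈ 0.002 < α = 0.05, reject H0; the data support H1.

-2.972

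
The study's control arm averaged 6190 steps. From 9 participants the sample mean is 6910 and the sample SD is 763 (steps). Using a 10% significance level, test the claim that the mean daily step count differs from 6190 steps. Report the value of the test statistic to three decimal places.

2.831

H0: μ = 6190; H1: μ ≠ 6190 (one-sample t-test, two-sided).
t = (x̄ − μ₀)/(s/√n) = (6910 − 6190)/(763/√9) = 2.831
df = n − 1 = 8
Two-sided p-value ≈ 0.022
Since p ≈ 0.022 < α = 0.1, reject H0; the data support H1.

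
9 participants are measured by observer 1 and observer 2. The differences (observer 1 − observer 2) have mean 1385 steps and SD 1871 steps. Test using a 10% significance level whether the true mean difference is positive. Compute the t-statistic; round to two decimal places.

2.22

H0: μ_d = 0; H1: μ_d > 0 (paired t-test on the differences, right-tailed).
t = d̄/(s_d/√n) = 1385/(1871/√9) = 2.22
df = n − 1 = 8
p-value = P(T ≥ 2.22) ≈ 0.0286
Since p ≈ 0.0286 < α = 0.1, reject H0; the data support H1.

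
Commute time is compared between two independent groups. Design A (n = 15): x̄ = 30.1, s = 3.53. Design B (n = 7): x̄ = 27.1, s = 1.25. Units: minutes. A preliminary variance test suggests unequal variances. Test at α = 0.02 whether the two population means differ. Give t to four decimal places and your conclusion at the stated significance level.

Let group 1 = design A, group 2 = design B. H0: μ_1 = μ_2; H1: μ_1 ≠ μ_2 (Welch's two-sample t-test, two-sided).
t = (x̄_1 − x̄_2)/√(s_1²/n_1 + s_2²/n_2) = (30.1 − 27.1)/√(3.53²/15 + 1.25²/7) = 2.9222
Welch–Satterthwaite df ≈ 19.29
Two-sided p-value ≈ 0.0086
Since p ≈ 0.0086 < α = 0.02, reject H0; the evidence is statistically significant.

t = 2.9222; reject H0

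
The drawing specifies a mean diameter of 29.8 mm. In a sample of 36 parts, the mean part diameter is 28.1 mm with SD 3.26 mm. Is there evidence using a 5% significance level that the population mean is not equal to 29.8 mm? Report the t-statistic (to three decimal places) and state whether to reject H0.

H0: μ = 29.8; H1: μ ≠ 29.8 (one-sample t-test, two-sided).
t = (x̄ − μ₀)/(s/√n) = (28.1 − 29.8)/(3.26/√36) = -3.129
df = n − 1 = 35
Two-sided p-value ≈ 0.004
Since p ≈ 0.004 < α = 0.05, reject H0; the evidence is statistically significant.

t = -3.129; reject H0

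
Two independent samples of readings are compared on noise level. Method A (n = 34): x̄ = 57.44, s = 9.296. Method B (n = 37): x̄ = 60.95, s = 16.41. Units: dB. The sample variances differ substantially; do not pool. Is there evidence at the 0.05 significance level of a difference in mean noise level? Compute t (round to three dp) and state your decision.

Let group 1 = method A, group 2 = method B. H0: μ_1 = μ_2; H1: μ_1 ≠ μ_2 (Welch's two-sample t-test, two-sided).
t = (x̄_1 − x̄_2)/√(s_1²/n_1 + s_2²/n_2) = (57.44 − 60.95)/√(9.296²/34 + 16.41²/37) = -1.120
Welch–Satterthwaite df ≈ 57.84
Two-sided p-value ≈ 0.267
Since p ≈ 0.267 > α = 0.05, fail to reject H0; the data do not provide sufficient evidence against H0.

t = -1.120; fail to reject H0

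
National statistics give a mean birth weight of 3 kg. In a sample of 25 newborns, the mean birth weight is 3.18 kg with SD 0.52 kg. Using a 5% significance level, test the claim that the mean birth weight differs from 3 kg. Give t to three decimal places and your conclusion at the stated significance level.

H0: μ = 3; H1: μ ≠ 3 (one-sample t-test, two-sided).
t = (x̄ − μ₀)/(s/√n) = (3.18 − 3)/(0.52/√25) = 1.731
df = n − 1 = 24
Two-sided p-value ≈ 0.096
Since p ≈ 0.096 > α = 0.05, fail to reject H0; the evidence is not statistically significant.

t = 1.731; fail to reject H0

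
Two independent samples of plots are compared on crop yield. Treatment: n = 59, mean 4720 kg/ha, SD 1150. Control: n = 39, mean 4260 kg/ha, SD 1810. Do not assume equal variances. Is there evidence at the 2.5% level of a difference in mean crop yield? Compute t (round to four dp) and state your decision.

Let group 1 = treatment, group 2 = control. H0: μ_1 = μ_2; H1: μ_1 ≠ μ_2 (Welch's two-sample t-test, two-sided).
t = (x̄_1 − x̄_2)/√(s_1²/n_1 + s_2²/n_2) = (4720 − 4260)/√(1150²/59 + 1810²/39) = 1.4101
Welch–Satterthwaite df ≈ 58.27
Two-sided p-value ≈ 0.164
Since p ≈ 0.164 > α = 0.025, fail to reject H0; the evidence is not statistically significant.

t = 1.4101; fail to reject H0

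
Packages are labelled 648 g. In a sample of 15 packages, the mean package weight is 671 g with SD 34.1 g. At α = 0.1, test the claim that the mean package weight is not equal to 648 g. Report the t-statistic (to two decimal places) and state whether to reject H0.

t = 2.61; reject H0

H0: μ = 648; H1: μ ≠ 648 (one-sample t-test, two-sided).
t = (x̄ − μ₀)/(s/√n) = (671 − 648)/(34.1/√15) = 2.61
df = n − 1 = 14
Two-sided p-value ≈ 0.0205
Since p ≈ 0.0205 < α = 0.1, reject H0; the evidence is statistically significant.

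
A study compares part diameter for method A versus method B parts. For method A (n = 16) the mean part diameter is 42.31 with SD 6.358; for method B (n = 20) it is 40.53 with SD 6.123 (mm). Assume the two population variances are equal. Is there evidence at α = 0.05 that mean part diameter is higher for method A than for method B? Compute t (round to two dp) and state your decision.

Let group 1 = method A, group 2 = method B. H0: μ_1 = μ_2; H1: μ_1 > μ_2 (two-sample pooled-variance t-test, right-tailed).
s_p² = [(16−1)·6.358² + (20−1)·6.123²]/(16+20−2) = 38.7851
t = (42.31 − 40.53)/√[38.7851·(1/16 + 1/20)] = 0.85
df = n₁ + n₂ − 2 = 34
p-value = P(T ≥ 0.85) ≈ 0.2000
Since p ≈ 0.2000 > α = 0.05, fail to reject H0; the evidence is not statistically significant.

t = 0.85; fail to reject H0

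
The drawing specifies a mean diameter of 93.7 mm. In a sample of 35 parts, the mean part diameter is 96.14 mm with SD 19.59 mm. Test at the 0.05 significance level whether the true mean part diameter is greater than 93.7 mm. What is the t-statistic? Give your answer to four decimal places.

0.7369

H0: μ = 93.7; H1: μ > 93.7 (one-sample t-test, right-tailed).
t = (x̄ − μ₀)/(s/√n) = (96.14 − 93.7)/(19.59/√35) = 0.7369
df = n − 1 = 34
p-value = P(T ≥ 0.7369) ≈ 0.2331
Since p ≈ 0.2331 > α = 0.05, fail to reject H0; the evidence is not statistically significant.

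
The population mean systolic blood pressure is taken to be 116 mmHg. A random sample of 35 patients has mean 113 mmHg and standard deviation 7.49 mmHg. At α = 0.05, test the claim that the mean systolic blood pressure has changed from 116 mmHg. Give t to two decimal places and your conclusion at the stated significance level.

H0: μ = 116; H1: μ ≠ 116 (one-sample t-test, two-sided).
t = (x̄ − μ₀)/(s/√n) = (113 − 116)/(7.49/√35) = -2.37
df = n − 1 = 34
Two-sided p-value ≈ 0.0236
Since p ≈ 0.0236 < α = 0.05, reject H0; the data support H1.

t = -2.37; reject H0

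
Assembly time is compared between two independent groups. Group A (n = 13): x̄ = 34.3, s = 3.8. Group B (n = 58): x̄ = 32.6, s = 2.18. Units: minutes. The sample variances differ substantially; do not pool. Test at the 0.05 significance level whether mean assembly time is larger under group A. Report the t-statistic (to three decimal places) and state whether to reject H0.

Let group 1 = group A, group 2 = group B. H0: μ_1 = μ_2; H1: μ_1 > μ_2 (Welch's two-sample t-test, right-tailed).
t = (x̄_1 − x̄_2)/√(s_1²/n_1 + s_2²/n_2) = (34.3 − 32.6)/√(3.8²/13 + 2.18²/58) = 1.557
Welch–Satterthwaite df ≈ 13.82
p-value = P(T ≥ 1.557) ≈ 0.071
Since p ≈ 0.071 > α = 0.05, fail to reject H0; the data do not provide sufficient evidence against H0.

t = 1.557; fail to reject H0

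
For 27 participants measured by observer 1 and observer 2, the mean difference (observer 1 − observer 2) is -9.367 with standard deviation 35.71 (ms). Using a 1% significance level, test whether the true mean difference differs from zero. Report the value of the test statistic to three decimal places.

H0: μ_d = 0; H1: μ_d ≠ 0 (paired t-test on the differences, two-sided).
t = d̄/(s_d/√n) = -9.367/(35.71/√27) = -1.363
df = n − 1 = 26
Two-sided p-value ≈ 0.185
Since p ≈ 0.185 > α = 0.01, fail to reject H0; the data do not provide sufficient evidence against H0.

-1.363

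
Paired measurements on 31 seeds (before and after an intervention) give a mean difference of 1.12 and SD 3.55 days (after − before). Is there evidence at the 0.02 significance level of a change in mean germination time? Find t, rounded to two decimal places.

1.76

H0: μ_d = 0; H1: μ_d ≠ 0 (paired t-test on the differences, two-sided).
t = d̄/(s_d/√n) = 1.12/(3.55/√31) = 1.76
df = n − 1 = 30
Two-sided p-value ≈ 0.089
Since p ≈ 0.089 > α = 0.02, fail to reject H0; the evidence is not statistically significant.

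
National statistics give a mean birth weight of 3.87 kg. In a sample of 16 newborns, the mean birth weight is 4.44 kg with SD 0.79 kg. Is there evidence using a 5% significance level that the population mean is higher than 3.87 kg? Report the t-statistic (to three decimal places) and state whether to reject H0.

t = 2.886; reject H0

H0: μ = 3.87; H1: μ > 3.87 (one-sample t-test, right-tailed).
t = (x̄ − μ₀)/(s/√n) = (4.44 − 3.87)/(0.79/√16) = 2.886
df = n − 1 = 15
p-value = P(T ≥ 2.886) ≈ 0.006
Since p ≈ 0.006 < α = 0.05, reject H0; the data support H1.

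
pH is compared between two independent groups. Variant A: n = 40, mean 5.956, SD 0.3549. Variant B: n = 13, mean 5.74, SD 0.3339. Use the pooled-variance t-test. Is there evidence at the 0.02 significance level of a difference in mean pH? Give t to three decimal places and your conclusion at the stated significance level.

t = 1.933; fail to reject H0

Let group 1 = variant A, group 2 = variant B. H0: μ_1 = μ_2; H1: μ_1 ≠ μ_2 (two-sample pooled-variance t-test, two-sided).
s_p² = [(40−1)·0.3549² + (13−1)·0.3339²]/(40+13−2) = 0.122551
t = (5.956 − 5.74)/√[0.122551·(1/40 + 1/13)] = 1.933
df = n₁ + n₂ − 2 = 51
Two-sided p-value ≈ 0.0588
Since p ≈ 0.0588 > α = 0.02, fail to reject H0; the evidence is not statistically significant.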